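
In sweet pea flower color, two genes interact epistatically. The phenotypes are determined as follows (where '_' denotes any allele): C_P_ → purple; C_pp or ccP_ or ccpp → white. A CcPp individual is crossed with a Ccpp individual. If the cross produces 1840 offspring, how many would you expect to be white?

Cross: CcPp × Ccpp — consider each gene separately:
C gene: Cc × Cc → 1 CC, 2 Cc, 1 cc → 3 C_ : 1 cc (out of 4)
P gene: Pp × pp → 2 Pp, 2 pp → 2 P_ : 2 pp (out of 4)
Genotype classes (out of 4 × 4 = 16): C_P_ = 3×2 = 6; C_pp = 3×2 = 6; ccP_ = 1×2 = 2; ccpp = 1×2 = 2
Apply the phenotype rules: C_P_ (6) → purple; C_pp (6) + ccP_ (2) + ccpp (2) → white
Phenotype counts (out of 16): 6 purple, 10 white
white: 10 out of 16 → fraction 5/8
Expected count = 5/8 × 1840 = 1150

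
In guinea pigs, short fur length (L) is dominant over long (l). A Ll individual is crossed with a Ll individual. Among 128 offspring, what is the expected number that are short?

Punnett square for Ll × Ll:
Offspring genotypes: 1 LL, 2 Ll, 1 ll
short: 3, long: 1
short: 3 out of 4 → fraction 3/4
Expected count = 3/4 × 128 = 96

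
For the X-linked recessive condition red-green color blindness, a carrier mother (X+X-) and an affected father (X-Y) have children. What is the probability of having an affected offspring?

Cross: X+X- × X-Y
Offspring: 1 X+X-, 1 X+Y, 1 X-X-, 1 X-Y
Probability of an affected offspring: 2/4 = 1/2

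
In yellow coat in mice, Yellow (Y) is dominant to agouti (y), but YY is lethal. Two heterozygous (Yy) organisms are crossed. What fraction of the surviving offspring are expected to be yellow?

Cross: Yy × Yy
Punnett square offspring (before lethality): 1 YY, 2 Yy, 1 yy
The YY genotype is lethal (embryos die); surviving offspring: 2 Yy, 1 yy
yellow: 2 out of 3
Probability: 2/3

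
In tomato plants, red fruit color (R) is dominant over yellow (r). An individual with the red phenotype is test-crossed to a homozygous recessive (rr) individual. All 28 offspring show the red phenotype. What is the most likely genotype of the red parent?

Test cross: ? × rr
All offspring are red.
If the unknown parent were heterozygous (Rr), about half of 28 offspring would be yellow; none are. The unknown parent is most likely homozygous dominant (RR).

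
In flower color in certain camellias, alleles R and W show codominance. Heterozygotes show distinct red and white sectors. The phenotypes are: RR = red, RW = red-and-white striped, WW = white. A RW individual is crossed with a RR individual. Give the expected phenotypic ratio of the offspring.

Punnett square for RW × RR:
Offspring genotypes: 2 RR, 2 RW
Phenotype counts: 2 red, 2 red-and-white striped
Ratio: 1 red : 1 red-and-white striped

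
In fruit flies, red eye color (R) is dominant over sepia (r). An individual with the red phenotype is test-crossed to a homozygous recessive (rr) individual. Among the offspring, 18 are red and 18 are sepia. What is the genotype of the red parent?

Test cross: ? × rr
Offspring: 18 red, 18 sepia — approximately 1:1.
A 1:1 ratio in a test cross indicates the unknown parent is heterozygous (Rr).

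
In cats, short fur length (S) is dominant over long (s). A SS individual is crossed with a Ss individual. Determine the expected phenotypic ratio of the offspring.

Punnett square for SS × Ss:
Offspring genotypes: 2 SS, 2 Ss
short: 4, long: 0
Ratio: all short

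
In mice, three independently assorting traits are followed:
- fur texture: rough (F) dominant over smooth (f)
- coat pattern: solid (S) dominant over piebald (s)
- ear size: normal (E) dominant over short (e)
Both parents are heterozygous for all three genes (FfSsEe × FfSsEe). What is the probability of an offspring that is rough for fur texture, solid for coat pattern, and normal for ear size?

Trihybrid cross: FfSsEe × FfSsEe
Each trait segregates independently with a 3:1 phenotypic ratio, so each gene contributes 3/4 (dominant) or 1/4 (recessive).
Target: rough (fur texture), solid (coat pattern), normal (ear size)
Probability = product of independent per-trait probabilities
= 3/4 × 3/4 × 3/4 = 27/64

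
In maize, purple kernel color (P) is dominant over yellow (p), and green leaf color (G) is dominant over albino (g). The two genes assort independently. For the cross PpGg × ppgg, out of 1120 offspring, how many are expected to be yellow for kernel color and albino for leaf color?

Dihybrid cross PpGg × ppgg — consider each gene separately:
kernel color: Pp × pp → 2 Pp, 2 pp → 2 P_ : 2 pp (out of 4)
leaf color: Gg × gg → 2 Gg, 2 gg → 2 G_ : 2 gg (out of 4)
Looking for: yellow (pp) and albino (gg)
P(yellow) = 2/4, P(albino) = 2/4
P(both) = 2/4 × 2/4 = 4/16 = 1/4
Expected count = 1/4 × 1120 = 280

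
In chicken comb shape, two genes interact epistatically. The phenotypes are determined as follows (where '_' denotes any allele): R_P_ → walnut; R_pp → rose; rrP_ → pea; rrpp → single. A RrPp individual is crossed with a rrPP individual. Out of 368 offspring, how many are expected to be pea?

Cross: RrPp × rrPP — consider each gene separately:
R gene: Rr × rr → 2 Rr, 2 rr → 2 R_ : 2 rr (out of 4)
P gene: Pp × PP → 2 PP, 2 Pp → 4 P_ (out of 4)
Genotype classes (out of 4 × 4 = 16): R_P_ = 2×4 = 8; rrP_ = 2×4 = 8
Apply the phenotype rules: R_P_ (8) → walnut; rrP_ (8) → pea
Phenotype counts (out of 16): 8 walnut, 8 pea
pea: 8 out of 16 → fraction 1/2
Expected count = 1/2 × 368 = 184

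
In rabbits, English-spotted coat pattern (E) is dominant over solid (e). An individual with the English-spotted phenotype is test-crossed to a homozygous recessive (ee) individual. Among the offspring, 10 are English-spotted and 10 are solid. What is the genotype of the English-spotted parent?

Test cross: ? × ee
Offspring: 10 English-spotted, 10 solid — approximately 1:1.
A 1:1 ratio in a test cross indicates the unknown parent is heterozygous (Ee).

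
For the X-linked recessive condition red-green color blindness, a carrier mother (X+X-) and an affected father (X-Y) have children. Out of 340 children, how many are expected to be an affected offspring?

Cross: X+X- × X-Y
Offspring: 1 X+X-, 1 X+Y, 1 X-X-, 1 X-Y
Probability of an affected offspring: 2/4 = 1/2
Expected count = 1/2 × 340 = 170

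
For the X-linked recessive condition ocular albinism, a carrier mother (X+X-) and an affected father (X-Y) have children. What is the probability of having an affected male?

Cross: X+X- × X-Y
Offspring: 1 X+X-, 1 X+Y, 1 X-X-, 1 X-Y
Probability of an affected male: 1/4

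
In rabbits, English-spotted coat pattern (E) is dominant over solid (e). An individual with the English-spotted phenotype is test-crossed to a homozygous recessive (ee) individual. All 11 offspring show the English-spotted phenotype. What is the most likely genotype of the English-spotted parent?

Test cross: ? × ee
All offspring are English-spotted.
If the unknown parent were heterozygous (Ee), about half of 11 offspring would be solid; none are. The unknown parent is most likely homozygous dominant (EE).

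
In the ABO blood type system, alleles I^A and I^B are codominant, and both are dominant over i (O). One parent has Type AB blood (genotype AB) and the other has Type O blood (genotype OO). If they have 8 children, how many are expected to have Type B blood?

Cross: AB × OO
Possible offspring genotypes: 2 AO, 2 BO
Blood type counts: 2 Type A, 2 Type B
Probability of Type B: 2/4 = 1/2
Expected count = 1/2 × 8 = 4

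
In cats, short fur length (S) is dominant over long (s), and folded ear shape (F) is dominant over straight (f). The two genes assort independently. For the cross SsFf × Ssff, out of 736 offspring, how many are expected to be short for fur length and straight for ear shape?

Dihybrid cross SsFf × Ssff — consider each gene separately:
fur length: Ss × Ss → 1 SS, 2 Ss, 1 ss → 3 S_ : 1 ss (out of 4)
ear shape: Ff × ff → 2 Ff, 2 ff → 2 F_ : 2 ff (out of 4)
Looking for: short (S_) and straight (ff)
P(short) = 3/4, P(straight) = 2/4
P(both) = 3/4 × 2/4 = 6/16 = 3/8
Expected count = 3/8 × 736 = 276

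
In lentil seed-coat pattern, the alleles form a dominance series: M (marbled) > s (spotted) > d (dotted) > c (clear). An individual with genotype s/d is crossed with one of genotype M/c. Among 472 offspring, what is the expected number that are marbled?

Cross: s/d × M/c
Allele dominance: M > s > d > c
Offspring genotypes: 1 M/s, 1 s/c, 1 M/d, 1 d/c
Phenotype counts: 2 marbled, 1 spotted, 1 dotted
marbled: 2 out of 4 → fraction 1/2
Expected count = 1/2 × 472 = 236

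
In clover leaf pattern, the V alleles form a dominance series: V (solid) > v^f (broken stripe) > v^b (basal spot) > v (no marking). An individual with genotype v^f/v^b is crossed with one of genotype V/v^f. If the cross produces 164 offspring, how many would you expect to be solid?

Cross: v^f/v^b × V/v^f
Allele dominance: V > v^f > v^b > v
Offspring genotypes: 1 V/v^f, 1 v^f/v^f, 1 V/v^b, 1 v^f/v^b
Phenotype counts: 2 solid, 2 broken stripe
solid: 2 out of 4 → fraction 1/2
Expected count = 1/2 × 164 = 82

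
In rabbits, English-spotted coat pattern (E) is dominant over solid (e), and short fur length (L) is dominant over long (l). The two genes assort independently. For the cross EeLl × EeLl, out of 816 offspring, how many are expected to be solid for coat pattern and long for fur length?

Dihybrid cross EeLl × EeLl — consider each gene separately:
coat pattern: Ee × Ee → 1 EE, 2 Ee, 1 ee → 3 E_ : 1 ee (out of 4)
fur length: Ll × Ll → 1 LL, 2 Ll, 1 ll → 3 L_ : 1 ll (out of 4)
Looking for: solid (ee) and long (ll)
P(solid) = 1/4, P(long) = 1/4
P(both) = 1/4 × 1/4 = 1/16
Expected count = 1/16 × 816 = 51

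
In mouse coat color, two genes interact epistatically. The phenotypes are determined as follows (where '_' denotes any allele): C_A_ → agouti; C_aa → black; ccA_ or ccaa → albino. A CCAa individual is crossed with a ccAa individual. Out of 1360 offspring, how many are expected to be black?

Cross: CCAa × ccAa — consider each gene separately:
C gene: CC × cc → 4 Cc → 4 C_ (out of 4)
A gene: Aa × Aa → 1 AA, 2 Aa, 1 aa → 3 A_ : 1 aa (out of 4)
Genotype classes (out of 4 × 4 = 16): C_A_ = 4×3 = 12; C_aa = 4×1 = 4
Apply the phenotype rules: C_A_ (12) → agouti; C_aa (4) → black
Phenotype counts (out of 16): 12 agouti, 4 black
black: 4 out of 16 → fraction 1/4
Expected count = 1/4 × 1360 = 340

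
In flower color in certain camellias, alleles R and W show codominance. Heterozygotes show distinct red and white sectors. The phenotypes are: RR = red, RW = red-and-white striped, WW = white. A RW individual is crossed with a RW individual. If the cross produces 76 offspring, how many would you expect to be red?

Punnett square for RW × RW:
Offspring genotypes: 1 RR, 2 RW, 1 WW
Phenotype counts: 1 red, 2 red-and-white striped, 1 white
red: 1 out of 4 → fraction 1/4
Expected count = 1/4 × 76 = 19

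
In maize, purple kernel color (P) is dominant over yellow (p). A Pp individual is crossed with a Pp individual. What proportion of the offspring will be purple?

Punnett square for Pp × Pp:
Offspring genotypes: 1 PP, 2 Pp, 1 pp
purple: 3, yellow: 1
purple: 3 out of 4
Probability: 3/4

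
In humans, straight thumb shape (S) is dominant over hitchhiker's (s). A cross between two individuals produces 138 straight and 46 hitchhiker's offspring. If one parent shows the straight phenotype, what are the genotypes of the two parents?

Observed offspring: 138 straight, 46 hitchhiker's
The observed ratio simplifies to 3:1. Hitchhiker's (ss) offspring appear, so each parent must contribute one s allele. The parent stated to show straight carries S, so it is Ss. The other parent is then either Ss or ss: Ss × ss would give a 1:1 split, whereas Ss × Ss gives 3:1 — matching the data. So both parents are heterozygous (Ss × Ss).
Parent genotypes: Ss × Ss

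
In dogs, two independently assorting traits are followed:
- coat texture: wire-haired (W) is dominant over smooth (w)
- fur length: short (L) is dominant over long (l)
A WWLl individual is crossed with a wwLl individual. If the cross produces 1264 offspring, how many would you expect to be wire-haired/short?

Dihybrid cross WWLl × wwLl — consider each gene separately:
coat texture: WW × ww → 4 Ww → 4 W_ (out of 4)
fur length: Ll × Ll → 1 LL, 2 Ll, 1 ll → 3 L_ : 1 ll (out of 4)
Combine (counts out of 4 × 4 = 16): wire-haired/short (W_L_) = 4×3 = 12; wire-haired/long (W_ll) = 4×1 = 4
Phenotype counts (out of 16): 12 wire-haired/short, 4 wire-haired/long
wire-haired/short: 12 out of 16 → fraction 3/4
Expected count = 3/4 × 1264 = 948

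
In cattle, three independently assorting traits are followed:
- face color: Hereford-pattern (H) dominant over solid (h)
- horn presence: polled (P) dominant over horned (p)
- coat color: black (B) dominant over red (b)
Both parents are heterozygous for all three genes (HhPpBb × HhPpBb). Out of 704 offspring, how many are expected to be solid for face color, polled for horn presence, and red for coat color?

Trihybrid cross: HhPpBb × HhPpBb
Each trait segregates independently with a 3:1 phenotypic ratio, so each gene contributes 3/4 (dominant) or 1/4 (recessive).
Target: solid (face color), polled (horn presence), red (coat color)
Probability = product of independent per-trait probabilities
= 1/4 × 3/4 × 1/4 = 3/64
Expected count = 3/64 × 704 = 33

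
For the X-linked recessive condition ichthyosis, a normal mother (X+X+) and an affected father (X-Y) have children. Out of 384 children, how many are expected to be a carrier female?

Cross: X+X+ × X-Y
Offspring: 2 X+X-, 2 X+Y
Probability of a carrier female: 2/4 = 1/2
Expected count = 1/2 × 384 = 192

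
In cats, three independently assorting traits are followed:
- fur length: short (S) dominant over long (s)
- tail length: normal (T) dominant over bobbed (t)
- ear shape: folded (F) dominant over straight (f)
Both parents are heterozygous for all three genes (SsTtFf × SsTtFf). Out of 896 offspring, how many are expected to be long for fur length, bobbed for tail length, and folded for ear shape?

Trihybrid cross: SsTtFf × SsTtFf
Each trait segregates independently with a 3:1 phenotypic ratio, so each gene contributes 3/4 (dominant) or 1/4 (recessive).
Target: long (fur length), bobbed (tail length), folded (ear shape)
Probability = product of independent per-trait probabilities
= 1/4 × 1/4 × 3/4 = 3/64
Expected count = 3/64 × 896 = 42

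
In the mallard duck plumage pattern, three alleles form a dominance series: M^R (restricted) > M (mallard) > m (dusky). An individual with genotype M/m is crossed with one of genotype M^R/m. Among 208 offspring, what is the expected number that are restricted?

Cross: M/m × M^R/m
Allele dominance: M^R > M > m
Offspring genotypes: 1 M^R/M, 1 M/m, 1 M^R/m, 1 m/m
Phenotype counts: 2 restricted, 1 mallard, 1 dusky
restricted: 2 out of 4 → fraction 1/2
Expected count = 1/2 × 208 = 104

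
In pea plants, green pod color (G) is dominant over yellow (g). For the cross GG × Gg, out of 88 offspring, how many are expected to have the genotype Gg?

Punnett square for GG × Gg:
Offspring genotypes: 2 GG, 2 Gg
Total offspring: 4
Count with target: 2
Probability: 2/4 = 1/2
Expected count = 1/2 × 88 = 44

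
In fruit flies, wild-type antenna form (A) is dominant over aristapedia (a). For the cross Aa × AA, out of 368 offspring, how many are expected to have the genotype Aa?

Punnett square for Aa × AA:
Offspring genotypes: 2 AA, 2 Aa
Total offspring: 4
Count with target: 2
Probability: 2/4 = 1/2
Expected count = 1/2 × 368 = 184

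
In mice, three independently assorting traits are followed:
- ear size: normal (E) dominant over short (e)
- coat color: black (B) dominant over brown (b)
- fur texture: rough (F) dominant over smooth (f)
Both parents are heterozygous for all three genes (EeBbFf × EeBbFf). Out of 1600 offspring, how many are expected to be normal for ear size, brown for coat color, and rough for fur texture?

Trihybrid cross: EeBbFf × EeBbFf
Each trait segregates independently with a 3:1 phenotypic ratio, so each gene contributes 3/4 (dominant) or 1/4 (recessive).
Target: normal (ear size), brown (coat color), rough (fur texture)
Probability = product of independent per-trait probabilities
= 3/4 × 1/4 × 3/4 = 9/64
Expected count = 9/64 × 1600 = 225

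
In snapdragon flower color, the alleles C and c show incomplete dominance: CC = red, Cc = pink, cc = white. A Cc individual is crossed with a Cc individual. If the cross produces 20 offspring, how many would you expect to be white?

Punnett square for Cc × Cc:
Offspring genotypes: 1 CC, 2 Cc, 1 cc
Phenotype counts: 1 red, 2 pink, 1 white
white: 1 out of 4 → fraction 1/4
Expected count = 1/4 × 20 = 5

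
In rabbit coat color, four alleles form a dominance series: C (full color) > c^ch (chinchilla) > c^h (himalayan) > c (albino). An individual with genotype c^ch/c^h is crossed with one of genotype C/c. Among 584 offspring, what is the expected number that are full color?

Cross: c^ch/c^h × C/c
Allele dominance: C > c^ch > c^h > c
Offspring genotypes: 1 C/c^ch, 1 c^ch/c, 1 C/c^h, 1 c^h/c
Phenotype counts: 2 full color, 1 chinchilla, 1 himalayan
full color: 2 out of 4 → fraction 1/2
Expected count = 1/2 × 584 = 292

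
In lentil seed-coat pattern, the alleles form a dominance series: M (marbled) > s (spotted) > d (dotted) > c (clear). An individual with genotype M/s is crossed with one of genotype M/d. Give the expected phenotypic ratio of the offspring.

Cross: M/s × M/d
Allele dominance: M > s > d > c
Offspring genotypes: 1 M/M, 1 M/d, 1 M/s, 1 s/d
Phenotype counts: 3 marbled, 1 spotted
Ratio: 3 marbled : 1 spotted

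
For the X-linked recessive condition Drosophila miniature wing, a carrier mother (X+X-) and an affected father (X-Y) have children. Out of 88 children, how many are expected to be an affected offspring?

Cross: X+X- × X-Y
Offspring: 1 X+X-, 1 X+Y, 1 X-X-, 1 X-Y
Probability of an affected offspring: 2/4 = 1/2
Expected count = 1/2 × 88 = 44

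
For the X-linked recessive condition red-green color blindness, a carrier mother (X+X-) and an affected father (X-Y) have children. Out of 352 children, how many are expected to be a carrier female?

Cross: X+X- × X-Y
Offspring: 1 X+X-, 1 X+Y, 1 X-X-, 1 X-Y
Probability of a carrier female: 1/4
Expected count = 1/4 × 352 = 88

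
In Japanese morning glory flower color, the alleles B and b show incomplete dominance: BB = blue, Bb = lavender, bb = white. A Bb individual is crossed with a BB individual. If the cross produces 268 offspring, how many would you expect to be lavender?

Punnett square for Bb × BB:
Offspring genotypes: 2 BB, 2 Bb
Phenotype counts: 2 blue, 2 lavender
lavender: 2 out of 4 → fraction 1/2
Expected count = 1/2 × 268 = 134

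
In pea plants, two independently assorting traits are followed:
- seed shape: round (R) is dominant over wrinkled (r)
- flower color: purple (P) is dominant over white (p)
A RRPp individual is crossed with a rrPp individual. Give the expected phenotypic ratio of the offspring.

Dihybrid cross RRPp × rrPp — consider each gene separately:
seed shape: RR × rr → 4 Rr → 4 R_ (out of 4)
flower color: Pp × Pp → 1 PP, 2 Pp, 1 pp → 3 P_ : 1 pp (out of 4)
Combine (counts out of 4 × 4 = 16): round/purple (R_P_) = 4×3 = 12; round/white (R_pp) = 4×1 = 4
Phenotype counts (out of 16): 12 round/purple, 4 round/white
Ratio: 3 round/purple : 1 round/white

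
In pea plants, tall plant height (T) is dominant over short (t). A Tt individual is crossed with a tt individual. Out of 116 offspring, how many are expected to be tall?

Punnett square for Tt × tt:
Offspring genotypes: 2 Tt, 2 tt
tall: 2, short: 2
tall: 2 out of 4 → fraction 1/2
Expected count = 1/2 × 116 = 58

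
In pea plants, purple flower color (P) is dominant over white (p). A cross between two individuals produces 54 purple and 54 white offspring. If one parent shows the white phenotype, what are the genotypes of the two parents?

Observed offspring: 54 purple, 54 white
The observed ratio simplifies to 1:1. One parent shows white, so its genotype must be pp. A 1:1 offspring split requires the other parent to be heterozygous (Pp).
Parent genotypes: pp × Pp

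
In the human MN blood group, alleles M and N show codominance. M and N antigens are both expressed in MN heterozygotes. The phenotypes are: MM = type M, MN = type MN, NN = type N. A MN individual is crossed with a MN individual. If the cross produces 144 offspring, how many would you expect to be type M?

Punnett square for MN × MN:
Offspring genotypes: 1 MM, 2 MN, 1 NN
Phenotype counts: 1 type M, 2 type MN, 1 type N
type M: 1 out of 4 → fraction 1/4
Expected count = 1/4 × 144 = 36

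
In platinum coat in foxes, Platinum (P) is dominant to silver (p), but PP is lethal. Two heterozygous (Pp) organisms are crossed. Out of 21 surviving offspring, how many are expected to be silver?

Cross: Pp × Pp
Punnett square offspring (before lethality): 1 PP, 2 Pp, 1 pp
The PP genotype is lethal (embryos die); surviving offspring: 2 Pp, 1 pp
silver: 1 out of 3 → fraction 1/3
Expected count = 1/3 × 21 = 7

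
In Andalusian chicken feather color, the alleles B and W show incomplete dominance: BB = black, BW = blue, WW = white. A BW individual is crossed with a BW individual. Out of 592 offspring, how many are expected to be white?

Punnett square for BW × BW:
Offspring genotypes: 1 BB, 2 BW, 1 WW
Phenotype counts: 1 black, 2 blue, 1 white
white: 1 out of 4 → fraction 1/4
Expected count = 1/4 × 592 = 148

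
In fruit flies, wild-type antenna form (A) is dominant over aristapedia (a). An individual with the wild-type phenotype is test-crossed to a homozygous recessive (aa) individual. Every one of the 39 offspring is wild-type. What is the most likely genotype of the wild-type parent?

Test cross: ? × aa
All offspring are wild-type.
If the unknown parent were heterozygous (Aa), about half of 39 offspring would be aristapedia; none are. The unknown parent is most likely homozygous dominant (AA).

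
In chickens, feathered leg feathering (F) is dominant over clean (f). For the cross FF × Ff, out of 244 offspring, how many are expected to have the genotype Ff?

Punnett square for FF × Ff:
Offspring genotypes: 2 FF, 2 Ff
Total offspring: 4
Count with target: 2
Probability: 2/4 = 1/2
Expected count = 1/2 × 244 = 122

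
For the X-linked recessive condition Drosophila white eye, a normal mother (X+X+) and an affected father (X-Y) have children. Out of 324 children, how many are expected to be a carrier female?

Cross: X+X+ × X-Y
Offspring: 2 X+X-, 2 X+Y
Probability of a carrier female: 2/4 = 1/2
Expected count = 1/2 × 324 = 162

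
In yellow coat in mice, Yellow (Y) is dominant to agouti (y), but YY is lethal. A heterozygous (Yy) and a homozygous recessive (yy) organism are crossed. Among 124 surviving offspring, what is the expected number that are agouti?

Cross: Yy × yy
Punnett square offspring (before lethality): 2 Yy, 2 yy
No YY offspring are produced in this cross.
agouti: 2 out of 4 → fraction 1/2
Expected count = 1/2 × 124 = 62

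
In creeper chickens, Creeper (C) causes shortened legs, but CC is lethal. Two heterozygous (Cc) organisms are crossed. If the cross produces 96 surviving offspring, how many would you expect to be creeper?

Cross: Cc × Cc
Punnett square offspring (before lethality): 1 CC, 2 Cc, 1 cc
The CC genotype is lethal (embryos die); surviving offspring: 2 Cc, 1 cc
creeper: 2 out of 3 → fraction 2/3
Expected count = 2/3 × 96 = 64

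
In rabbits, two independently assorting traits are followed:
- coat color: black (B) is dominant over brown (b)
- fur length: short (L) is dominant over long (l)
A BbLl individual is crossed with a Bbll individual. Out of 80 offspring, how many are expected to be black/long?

Dihybrid cross BbLl × Bbll — consider each gene separately:
coat color: Bb × Bb → 1 BB, 2 Bb, 1 bb → 3 B_ : 1 bb (out of 4)
fur length: Ll × ll → 2 Ll, 2 ll → 2 L_ : 2 ll (out of 4)
Combine (counts out of 4 × 4 = 16): black/short (B_L_) = 3×2 = 6; black/long (B_ll) = 3×2 = 6; brown/short (bbL_) = 1×2 = 2; brown/long (bbll) = 1×2 = 2
Phenotype counts (out of 16): 6 black/short, 6 black/long, 2 brown/short, 2 brown/long
black/long: 6 out of 16 → fraction 3/8
Expected count = 3/8 × 80 = 30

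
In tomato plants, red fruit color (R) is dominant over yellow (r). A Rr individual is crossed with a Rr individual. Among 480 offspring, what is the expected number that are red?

Punnett square for Rr × Rr:
Offspring genotypes: 1 RR, 2 Rr, 1 rr
red: 3, yellow: 1
red: 3 out of 4 → fraction 3/4
Expected count = 3/4 × 480 = 360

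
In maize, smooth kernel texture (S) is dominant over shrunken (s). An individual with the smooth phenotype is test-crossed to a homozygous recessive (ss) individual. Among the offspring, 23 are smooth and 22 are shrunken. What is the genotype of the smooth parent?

Test cross: ? × ss
Offspring: 23 smooth, 22 shrunken — approximately 1:1.
A 1:1 ratio in a test cross indicates the unknown parent is heterozygous (Ss).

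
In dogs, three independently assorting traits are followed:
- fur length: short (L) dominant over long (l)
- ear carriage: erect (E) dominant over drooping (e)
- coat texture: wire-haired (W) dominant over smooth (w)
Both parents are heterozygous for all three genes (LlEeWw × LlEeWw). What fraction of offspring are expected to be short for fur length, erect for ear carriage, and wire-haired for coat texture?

Trihybrid cross: LlEeWw × LlEeWw
Each trait segregates independently with a 3:1 phenotypic ratio, so each gene contributes 3/4 (dominant) or 1/4 (recessive).
Target: short (fur length), erect (ear carriage), wire-haired (coat texture)
Probability = product of independent per-trait probabilities
= 3/4 × 3/4 × 3/4 = 27/64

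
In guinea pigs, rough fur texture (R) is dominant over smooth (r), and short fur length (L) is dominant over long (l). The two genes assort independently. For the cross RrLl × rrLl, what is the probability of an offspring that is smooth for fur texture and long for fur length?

Dihybrid cross RrLl × rrLl — consider each gene separately:
fur texture: Rr × rr → 2 Rr, 2 rr → 2 R_ : 2 rr (out of 4)
fur length: Ll × Ll → 1 LL, 2 Ll, 1 ll → 3 L_ : 1 ll (out of 4)
Looking for: smooth (rr) and long (ll)
P(smooth) = 2/4, P(long) = 1/4
P(both) = 2/4 × 1/4 = 2/16 = 1/8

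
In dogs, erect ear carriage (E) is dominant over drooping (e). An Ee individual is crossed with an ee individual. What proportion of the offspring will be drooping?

Punnett square for Ee × ee:
Offspring genotypes: 2 Ee, 2 ee
erect: 2, drooping: 2
drooping: 2 out of 4
Probability: 2/4 = 1/2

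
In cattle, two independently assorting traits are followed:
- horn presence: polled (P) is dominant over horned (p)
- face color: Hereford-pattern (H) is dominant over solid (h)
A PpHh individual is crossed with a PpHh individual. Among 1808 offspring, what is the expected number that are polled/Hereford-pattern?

Dihybrid cross PpHh × PpHh — consider each gene separately:
horn presence: Pp × Pp → 1 PP, 2 Pp, 1 pp → 3 P_ : 1 pp (out of 4)
face color: Hh × Hh → 1 HH, 2 Hh, 1 hh → 3 H_ : 1 hh (out of 4)
Combine (counts out of 4 × 4 = 16): polled/Hereford-pattern (P_H_) = 3×3 = 9; polled/solid (P_hh) = 3×1 = 3; horned/Hereford-pattern (ppH_) = 1×3 = 3; horned/solid (pphh) = 1×1 = 1
Phenotype counts (out of 16): 9 polled/Hereford-pattern, 3 polled/solid, 3 horned/Hereford-pattern, 1 horned/solid
polled/Hereford-pattern: 9 out of 16 → fraction 9/16
Expected count = 9/16 × 1808 = 1017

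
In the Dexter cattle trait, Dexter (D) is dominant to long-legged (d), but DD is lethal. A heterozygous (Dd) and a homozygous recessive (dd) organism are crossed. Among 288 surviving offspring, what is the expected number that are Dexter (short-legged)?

Cross: Dd × dd
Punnett square offspring (before lethality): 2 Dd, 2 dd
No DD offspring are produced in this cross.
Dexter (short-legged): 2 out of 4 → fraction 1/2
Expected count = 1/2 × 288 = 144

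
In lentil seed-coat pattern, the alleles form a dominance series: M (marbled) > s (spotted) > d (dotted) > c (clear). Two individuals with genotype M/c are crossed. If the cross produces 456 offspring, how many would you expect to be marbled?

Cross: M/c × M/c
Allele dominance: M > s > d > c
Offspring genotypes: 1 M/M, 2 M/c, 1 c/c
Phenotype counts: 3 marbled, 1 clear
marbled: 3 out of 4 → fraction 3/4
Expected count = 3/4 × 456 = 342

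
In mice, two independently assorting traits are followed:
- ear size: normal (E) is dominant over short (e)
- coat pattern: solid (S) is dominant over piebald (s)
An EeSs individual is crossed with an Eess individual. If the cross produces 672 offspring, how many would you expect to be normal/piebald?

Dihybrid cross EeSs × Eess — consider each gene separately:
ear size: Ee × Ee → 1 EE, 2 Ee, 1 ee → 3 E_ : 1 ee (out of 4)
coat pattern: Ss × ss → 2 Ss, 2 ss → 2 S_ : 2 ss (out of 4)
Combine (counts out of 4 × 4 = 16): normal/solid (E_S_) = 3×2 = 6; normal/piebald (E_ss) = 3×2 = 6; short/solid (eeS_) = 1×2 = 2; short/piebald (eess) = 1×2 = 2
Phenotype counts (out of 16): 6 normal/solid, 6 normal/piebald, 2 short/solid, 2 short/piebald
normal/piebald: 6 out of 16 → fraction 3/8
Expected count = 3/8 × 672 = 252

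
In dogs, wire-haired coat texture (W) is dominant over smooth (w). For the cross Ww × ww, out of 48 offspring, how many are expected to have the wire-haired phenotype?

Punnett square for Ww × ww:
Offspring genotypes: 2 Ww, 2 ww
Total offspring: 4
Count with target: 2
Probability: 2/4 = 1/2
Expected count = 1/2 × 48 = 24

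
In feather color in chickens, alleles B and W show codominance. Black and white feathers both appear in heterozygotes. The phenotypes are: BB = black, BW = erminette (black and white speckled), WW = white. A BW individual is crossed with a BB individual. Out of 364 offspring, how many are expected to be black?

Punnett square for BW × BB:
Offspring genotypes: 2 BB, 2 BW
Phenotype counts: 2 black, 2 erminette (black and white speckled)
black: 2 out of 4 → fraction 1/2
Expected count = 1/2 × 364 = 182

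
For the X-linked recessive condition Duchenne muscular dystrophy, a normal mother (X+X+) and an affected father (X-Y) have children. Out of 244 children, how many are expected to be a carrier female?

Cross: X+X+ × X-Y
Offspring: 2 X+X-, 2 X+Y
Probability of a carrier female: 2/4 = 1/2
Expected count = 1/2 × 244 = 122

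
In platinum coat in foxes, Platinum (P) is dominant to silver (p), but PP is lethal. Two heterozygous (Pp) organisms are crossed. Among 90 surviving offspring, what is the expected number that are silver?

Cross: Pp × Pp
Punnett square offspring (before lethality): 1 PP, 2 Pp, 1 pp
The PP genotype is lethal (embryos die); surviving offspring: 2 Pp, 1 pp
silver: 1 out of 3 → fraction 1/3
Expected count = 1/3 × 90 = 30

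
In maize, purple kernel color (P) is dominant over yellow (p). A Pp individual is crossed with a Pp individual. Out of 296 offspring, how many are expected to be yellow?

Punnett square for Pp × Pp:
Offspring genotypes: 1 PP, 2 Pp, 1 pp
purple: 3, yellow: 1
yellow: 1 out of 4 → fraction 1/4
Expected count = 1/4 × 296 = 74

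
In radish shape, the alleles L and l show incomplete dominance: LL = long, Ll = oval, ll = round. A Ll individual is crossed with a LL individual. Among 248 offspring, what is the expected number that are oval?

Punnett square for Ll × LL:
Offspring genotypes: 2 LL, 2 Ll
Phenotype counts: 2 long, 2 oval
oval: 2 out of 4 → fraction 1/2
Expected count = 1/2 × 248 = 124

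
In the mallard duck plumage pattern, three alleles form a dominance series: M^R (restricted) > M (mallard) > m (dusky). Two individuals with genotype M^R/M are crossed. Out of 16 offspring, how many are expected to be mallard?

Cross: M^R/M × M^R/M
Allele dominance: M^R > M > m
Offspring genotypes: 1 M^R/M^R, 2 M^R/M, 1 M/M
Phenotype counts: 3 restricted, 1 mallard
mallard: 1 out of 4 → fraction 1/4
Expected count = 1/4 × 16 = 4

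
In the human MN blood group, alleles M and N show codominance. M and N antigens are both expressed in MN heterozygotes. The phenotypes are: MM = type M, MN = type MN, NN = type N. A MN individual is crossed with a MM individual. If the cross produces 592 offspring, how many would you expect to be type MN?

Punnett square for MN × MM:
Offspring genotypes: 2 MM, 2 MN
Phenotype counts: 2 type M, 2 type MN
type MN: 2 out of 4 → fraction 1/2
Expected count = 1/2 × 592 = 296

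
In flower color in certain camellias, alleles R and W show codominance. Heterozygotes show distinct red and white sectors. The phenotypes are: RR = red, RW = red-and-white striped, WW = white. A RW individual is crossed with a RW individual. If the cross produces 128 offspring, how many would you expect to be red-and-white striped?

Punnett square for RW × RW:
Offspring genotypes: 1 RR, 2 RW, 1 WW
Phenotype counts: 1 red, 2 red-and-white striped, 1 white
red-and-white striped: 2 out of 4 → fraction 1/2
Expected count = 1/2 × 128 = 64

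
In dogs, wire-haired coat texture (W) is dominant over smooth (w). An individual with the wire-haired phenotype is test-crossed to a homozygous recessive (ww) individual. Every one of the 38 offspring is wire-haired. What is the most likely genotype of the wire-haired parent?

Test cross: ? × ww
All offspring are wire-haired.
If the unknown parent were heterozygous (Ww), about half of 38 offspring would be smooth; none are. The unknown parent is most likely homozygous dominant (WW).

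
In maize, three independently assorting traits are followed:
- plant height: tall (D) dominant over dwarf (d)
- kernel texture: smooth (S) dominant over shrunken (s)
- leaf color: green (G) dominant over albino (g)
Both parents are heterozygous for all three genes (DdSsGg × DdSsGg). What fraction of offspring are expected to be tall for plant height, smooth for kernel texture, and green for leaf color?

Trihybrid cross: DdSsGg × DdSsGg
Each trait segregates independently with a 3:1 phenotypic ratio, so each gene contributes 3/4 (dominant) or 1/4 (recessive).
Target: tall (plant height), smooth (kernel texture), green (leaf color)
Probability = product of independent per-trait probabilities
= 3/4 × 3/4 × 3/4 = 27/64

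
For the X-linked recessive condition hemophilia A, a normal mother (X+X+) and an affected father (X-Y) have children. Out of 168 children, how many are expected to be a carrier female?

Cross: X+X+ × X-Y
Offspring: 2 X+X-, 2 X+Y
Probability of a carrier female: 2/4 = 1/2
Expected count = 1/2 × 168 = 84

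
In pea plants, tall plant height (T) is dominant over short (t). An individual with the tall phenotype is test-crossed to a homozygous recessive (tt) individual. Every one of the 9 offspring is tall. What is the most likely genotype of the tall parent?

Test cross: ? × tt
All offspring are tall.
If the unknown parent were heterozygous (Tt), about half of 9 offspring would be short; none are. The unknown parent is most likely homozygous dominant (TT).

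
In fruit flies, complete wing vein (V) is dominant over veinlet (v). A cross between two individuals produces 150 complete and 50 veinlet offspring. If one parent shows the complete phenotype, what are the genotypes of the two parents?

Observed offspring: 150 complete, 50 veinlet
The observed ratio simplifies to 3:1. Veinlet (vv) offspring appear, so each parent must contribute one v allele. The parent stated to show complete carries V, so it is Vv. The other parent is then either Vv or vv: Vv × vv would give a 1:1 split, whereas Vv × Vv gives 3:1 — matching the data. So both parents are heterozygous (Vv × Vv).
Parent genotypes: Vv × Vv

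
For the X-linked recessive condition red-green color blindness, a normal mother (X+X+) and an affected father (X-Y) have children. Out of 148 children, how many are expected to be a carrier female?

Cross: X+X+ × X-Y
Offspring: 2 X+X-, 2 X+Y
Probability of a carrier female: 2/4 = 1/2
Expected count = 1/2 × 148 = 74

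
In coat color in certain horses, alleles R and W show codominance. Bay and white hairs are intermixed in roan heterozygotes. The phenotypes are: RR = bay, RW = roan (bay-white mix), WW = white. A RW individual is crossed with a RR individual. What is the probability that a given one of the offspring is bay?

Punnett square for RW × RR:
Offspring genotypes: 2 RR, 2 RW
Phenotype counts: 2 bay, 2 roan (bay-white mix)
bay: 2 out of 4
Probability: 2/4 = 1/2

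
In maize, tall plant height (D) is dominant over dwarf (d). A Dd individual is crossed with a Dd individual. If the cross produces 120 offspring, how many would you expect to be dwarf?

Punnett square for Dd × Dd:
Offspring genotypes: 1 DD, 2 Dd, 1 dd
tall: 3, dwarf: 1
dwarf: 1 out of 4 → fraction 1/4
Expected count = 1/4 × 120 = 30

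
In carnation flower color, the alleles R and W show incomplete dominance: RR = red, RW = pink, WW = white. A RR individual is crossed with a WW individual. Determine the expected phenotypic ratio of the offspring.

Punnett square for RR × WW:
Offspring genotypes: 4 RW
Phenotype counts: 4 pink
Ratio: all pink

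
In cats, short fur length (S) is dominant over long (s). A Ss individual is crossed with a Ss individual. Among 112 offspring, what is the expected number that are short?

Punnett square for Ss × Ss:
Offspring genotypes: 1 SS, 2 Ss, 1 ss
short: 3, long: 1
short: 3 out of 4 → fraction 3/4
Expected count = 3/4 × 112 = 84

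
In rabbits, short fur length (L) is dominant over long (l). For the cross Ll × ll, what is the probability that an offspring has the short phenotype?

Punnett square for Ll × ll:
Offspring genotypes: 2 Ll, 2 ll
Total offspring: 4
Count with target: 2
Probability: 2/4 = 1/2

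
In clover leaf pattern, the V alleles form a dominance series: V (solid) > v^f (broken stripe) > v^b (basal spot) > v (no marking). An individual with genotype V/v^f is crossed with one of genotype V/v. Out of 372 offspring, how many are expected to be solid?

Cross: V/v^f × V/v
Allele dominance: V > v^f > v^b > v
Offspring genotypes: 1 V/V, 1 V/v, 1 V/v^f, 1 v^f/v
Phenotype counts: 3 solid, 1 broken stripe
solid: 3 out of 4 → fraction 3/4
Expected count = 3/4 × 372 = 279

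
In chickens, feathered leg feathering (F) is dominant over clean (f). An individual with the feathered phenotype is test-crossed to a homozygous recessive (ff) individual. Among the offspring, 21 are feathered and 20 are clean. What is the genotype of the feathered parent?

Test cross: ? × ff
Offspring: 21 feathered, 20 clean — approximately 1:1.
A 1:1 ratio in a test cross indicates the unknown parent is heterozygous (Ff).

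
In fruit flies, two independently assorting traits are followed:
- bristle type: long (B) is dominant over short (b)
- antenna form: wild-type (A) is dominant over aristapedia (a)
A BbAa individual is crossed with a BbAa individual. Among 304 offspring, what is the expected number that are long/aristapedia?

Dihybrid cross BbAa × BbAa — consider each gene separately:
bristle type: Bb × Bb → 1 BB, 2 Bb, 1 bb → 3 B_ : 1 bb (out of 4)
antenna form: Aa × Aa → 1 AA, 2 Aa, 1 aa → 3 A_ : 1 aa (out of 4)
Combine (counts out of 4 × 4 = 16): long/wild-type (B_A_) = 3×3 = 9; long/aristapedia (B_aa) = 3×1 = 3; short/wild-type (bbA_) = 1×3 = 3; short/aristapedia (bbaa) = 1×1 = 1
Phenotype counts (out of 16): 9 long/wild-type, 3 long/aristapedia, 3 short/wild-type, 1 short/aristapedia
long/aristapedia: 3 out of 16 → fraction 3/16
Expected count = 3/16 × 304 = 57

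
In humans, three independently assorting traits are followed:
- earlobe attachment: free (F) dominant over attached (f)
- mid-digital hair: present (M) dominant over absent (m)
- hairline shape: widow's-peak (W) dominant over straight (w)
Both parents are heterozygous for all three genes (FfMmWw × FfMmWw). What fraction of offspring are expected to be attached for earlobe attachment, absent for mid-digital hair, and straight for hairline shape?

Trihybrid cross: FfMmWw × FfMmWw
Each trait segregates independently with a 3:1 phenotypic ratio, so each gene contributes 3/4 (dominant) or 1/4 (recessive).
Target: attached (earlobe attachment), absent (mid-digital hair), straight (hairline shape)
Probability = product of independent per-trait probabilities
= 1/4 × 1/4 × 1/4 = 1/64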